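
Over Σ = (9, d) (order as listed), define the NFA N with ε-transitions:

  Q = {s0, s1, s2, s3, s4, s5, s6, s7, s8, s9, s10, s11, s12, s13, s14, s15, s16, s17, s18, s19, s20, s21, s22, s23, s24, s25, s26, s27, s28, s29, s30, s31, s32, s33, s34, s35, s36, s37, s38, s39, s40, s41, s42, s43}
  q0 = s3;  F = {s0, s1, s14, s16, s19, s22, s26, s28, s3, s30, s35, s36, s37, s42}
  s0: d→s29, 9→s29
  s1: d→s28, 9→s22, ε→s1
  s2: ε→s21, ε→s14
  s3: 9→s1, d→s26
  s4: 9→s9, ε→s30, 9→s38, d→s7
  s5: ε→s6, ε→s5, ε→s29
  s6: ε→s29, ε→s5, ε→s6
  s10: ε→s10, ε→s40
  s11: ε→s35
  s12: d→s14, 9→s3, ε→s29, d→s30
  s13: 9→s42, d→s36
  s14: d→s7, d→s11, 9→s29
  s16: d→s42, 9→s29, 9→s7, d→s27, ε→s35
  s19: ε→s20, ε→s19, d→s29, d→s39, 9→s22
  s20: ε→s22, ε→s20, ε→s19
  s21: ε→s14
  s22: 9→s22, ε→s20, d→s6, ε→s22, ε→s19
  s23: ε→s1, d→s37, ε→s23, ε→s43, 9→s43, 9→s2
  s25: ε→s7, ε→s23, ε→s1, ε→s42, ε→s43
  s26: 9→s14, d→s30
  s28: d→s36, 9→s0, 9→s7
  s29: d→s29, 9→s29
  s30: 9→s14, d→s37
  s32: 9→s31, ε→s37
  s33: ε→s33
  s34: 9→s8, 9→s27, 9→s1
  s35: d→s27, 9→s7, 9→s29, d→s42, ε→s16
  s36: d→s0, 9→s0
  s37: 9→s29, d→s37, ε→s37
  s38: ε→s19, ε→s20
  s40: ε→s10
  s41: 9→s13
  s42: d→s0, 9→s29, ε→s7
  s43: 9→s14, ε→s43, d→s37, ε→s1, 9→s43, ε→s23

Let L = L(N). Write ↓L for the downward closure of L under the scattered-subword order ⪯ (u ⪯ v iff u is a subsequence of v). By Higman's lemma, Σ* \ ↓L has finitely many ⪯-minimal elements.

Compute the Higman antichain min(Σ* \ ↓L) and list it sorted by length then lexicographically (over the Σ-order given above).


|Q|=44, |F|=14, |δ|=99 (43 ε).
min D↑ (13 st, q0=0, F={7}): 0:9→1,d→2 1:9→3,d→4 2:9→5,d→6 3:9→3,d→7 4:9→8,d→9 5:9→7,d→10 6:9→5,d→11 7:9→7,d→7 8:9→7,d→7 9:9→8,d→8 10:9→7,d→12 11:9→7,d→11 12:9→7,d→8 [Hopcroft].
'99d': |S_i|=[22, 18, 9, 4] end={s29,s39,s5,s6} rej; 3/3 single-dels accept.
'd99': |S_i|=[22, 17, 9, 2] end={s29,s7} — reject; 3/3 deletions ∈↓L.
'ddd9': |S_i|=[22, 17, 12, 9, 2] end={s29,s7} rej; 4/4 single-dels accept.
'9dddd': |S_i|=[22, 18, 13, 6, 2, 1] end={s29} — reject; 5/5 single-dels accept.
4 words, ⪯-incomp.

min(Σ*\↓L) = [99d, d99, ddd9, 9dddd].


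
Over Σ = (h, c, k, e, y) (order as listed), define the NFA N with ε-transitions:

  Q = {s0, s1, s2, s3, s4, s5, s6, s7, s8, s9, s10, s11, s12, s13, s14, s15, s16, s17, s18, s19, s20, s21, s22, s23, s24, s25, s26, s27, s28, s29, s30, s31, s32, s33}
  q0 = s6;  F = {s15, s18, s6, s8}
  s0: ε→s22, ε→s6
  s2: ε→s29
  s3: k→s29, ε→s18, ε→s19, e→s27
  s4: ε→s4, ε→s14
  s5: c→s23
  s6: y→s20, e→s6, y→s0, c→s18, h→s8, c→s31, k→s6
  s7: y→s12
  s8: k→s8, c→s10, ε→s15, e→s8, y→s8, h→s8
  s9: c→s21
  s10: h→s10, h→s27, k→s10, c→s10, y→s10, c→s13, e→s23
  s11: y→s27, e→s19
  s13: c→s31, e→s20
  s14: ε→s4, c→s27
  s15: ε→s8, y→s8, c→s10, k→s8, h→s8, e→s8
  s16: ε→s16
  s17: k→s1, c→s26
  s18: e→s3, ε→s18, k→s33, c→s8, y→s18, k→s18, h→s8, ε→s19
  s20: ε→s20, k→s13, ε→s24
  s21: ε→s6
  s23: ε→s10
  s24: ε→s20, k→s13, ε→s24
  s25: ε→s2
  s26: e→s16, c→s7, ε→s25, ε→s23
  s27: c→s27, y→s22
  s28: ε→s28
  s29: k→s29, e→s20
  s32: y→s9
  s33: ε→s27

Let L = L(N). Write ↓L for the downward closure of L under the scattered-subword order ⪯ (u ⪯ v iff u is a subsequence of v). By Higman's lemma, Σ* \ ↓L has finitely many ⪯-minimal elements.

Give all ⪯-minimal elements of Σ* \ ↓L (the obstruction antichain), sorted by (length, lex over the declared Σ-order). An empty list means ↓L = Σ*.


min(Σ*\↓L) = [hc, ccc].

|Q|=34, |F|=4, |δ|=75 (24 ε).
min D↑ (4 st, q0=0, F={3}): 0:h→1,c→2,k→0,e→0,y→0 1:h→1,c→3,k→1,e→1,y→1 2:h→1,c→1,k→2,e→2,y→2 3:h→3,c→3,k→3,e→3,y→3 [Hopcroft].
'hc': N↓-sim [17, 10, 8] end={s10,s13,s20,s22,s23,s24,s27,s31} ∉↓L; 2/2 single-dels accept.
'ccc': N↓-sim [17, 15, 10, 8] end={s10,s13,s20,s22,s23,s24,s27,s31} — reject; 3/3 del acc.
2 words, ⪯-incomp.


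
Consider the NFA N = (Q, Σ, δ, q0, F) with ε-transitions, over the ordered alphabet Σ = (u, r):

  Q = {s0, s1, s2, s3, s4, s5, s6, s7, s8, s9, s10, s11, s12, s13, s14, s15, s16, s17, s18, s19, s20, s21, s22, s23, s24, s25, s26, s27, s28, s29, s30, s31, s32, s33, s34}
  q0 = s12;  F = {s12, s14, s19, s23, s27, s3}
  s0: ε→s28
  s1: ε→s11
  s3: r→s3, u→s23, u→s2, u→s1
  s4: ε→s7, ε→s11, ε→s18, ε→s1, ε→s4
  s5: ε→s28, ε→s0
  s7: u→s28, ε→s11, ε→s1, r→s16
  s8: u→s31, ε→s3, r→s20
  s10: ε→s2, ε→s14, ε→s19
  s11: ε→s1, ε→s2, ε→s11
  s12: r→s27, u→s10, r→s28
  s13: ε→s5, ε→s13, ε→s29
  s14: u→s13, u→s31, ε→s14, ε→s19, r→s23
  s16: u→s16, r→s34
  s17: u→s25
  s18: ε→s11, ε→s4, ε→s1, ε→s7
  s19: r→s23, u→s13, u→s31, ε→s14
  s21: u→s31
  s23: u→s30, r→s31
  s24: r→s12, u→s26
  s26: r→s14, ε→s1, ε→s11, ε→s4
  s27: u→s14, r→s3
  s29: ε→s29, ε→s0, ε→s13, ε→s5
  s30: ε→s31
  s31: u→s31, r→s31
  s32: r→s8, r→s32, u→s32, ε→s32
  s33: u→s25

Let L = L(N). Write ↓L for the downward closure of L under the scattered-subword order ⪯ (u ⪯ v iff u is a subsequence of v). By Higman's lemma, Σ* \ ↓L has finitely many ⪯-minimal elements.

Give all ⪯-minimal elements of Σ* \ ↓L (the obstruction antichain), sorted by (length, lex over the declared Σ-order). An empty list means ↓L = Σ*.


A = [uu, urr, rrur].

|Q|=35, |F|=6, |δ|=71 (37 ε).
min D↑ (6 st, q0=0, F={3}): 0:u→1,r→2 1:u→3,r→4 2:u→1,r→5 3:u→3,r→3 4:u→3,r→3 5:u→4,r→5.
'uu': N↓-sim [17, 14, 7] end={s0,s13,s28,s29,s30,s31,s5} — reject; 2/2 single-dels accept.
'urr': N↓-sim [17, 14, 3, 1] end={s31} — reject; 3/3 del acc.
'rrur': |S_i|=[17, 15, 7, 6, 1] end={s31} ∉↓L; 4/4 del acc.
3 minimals (antichain).


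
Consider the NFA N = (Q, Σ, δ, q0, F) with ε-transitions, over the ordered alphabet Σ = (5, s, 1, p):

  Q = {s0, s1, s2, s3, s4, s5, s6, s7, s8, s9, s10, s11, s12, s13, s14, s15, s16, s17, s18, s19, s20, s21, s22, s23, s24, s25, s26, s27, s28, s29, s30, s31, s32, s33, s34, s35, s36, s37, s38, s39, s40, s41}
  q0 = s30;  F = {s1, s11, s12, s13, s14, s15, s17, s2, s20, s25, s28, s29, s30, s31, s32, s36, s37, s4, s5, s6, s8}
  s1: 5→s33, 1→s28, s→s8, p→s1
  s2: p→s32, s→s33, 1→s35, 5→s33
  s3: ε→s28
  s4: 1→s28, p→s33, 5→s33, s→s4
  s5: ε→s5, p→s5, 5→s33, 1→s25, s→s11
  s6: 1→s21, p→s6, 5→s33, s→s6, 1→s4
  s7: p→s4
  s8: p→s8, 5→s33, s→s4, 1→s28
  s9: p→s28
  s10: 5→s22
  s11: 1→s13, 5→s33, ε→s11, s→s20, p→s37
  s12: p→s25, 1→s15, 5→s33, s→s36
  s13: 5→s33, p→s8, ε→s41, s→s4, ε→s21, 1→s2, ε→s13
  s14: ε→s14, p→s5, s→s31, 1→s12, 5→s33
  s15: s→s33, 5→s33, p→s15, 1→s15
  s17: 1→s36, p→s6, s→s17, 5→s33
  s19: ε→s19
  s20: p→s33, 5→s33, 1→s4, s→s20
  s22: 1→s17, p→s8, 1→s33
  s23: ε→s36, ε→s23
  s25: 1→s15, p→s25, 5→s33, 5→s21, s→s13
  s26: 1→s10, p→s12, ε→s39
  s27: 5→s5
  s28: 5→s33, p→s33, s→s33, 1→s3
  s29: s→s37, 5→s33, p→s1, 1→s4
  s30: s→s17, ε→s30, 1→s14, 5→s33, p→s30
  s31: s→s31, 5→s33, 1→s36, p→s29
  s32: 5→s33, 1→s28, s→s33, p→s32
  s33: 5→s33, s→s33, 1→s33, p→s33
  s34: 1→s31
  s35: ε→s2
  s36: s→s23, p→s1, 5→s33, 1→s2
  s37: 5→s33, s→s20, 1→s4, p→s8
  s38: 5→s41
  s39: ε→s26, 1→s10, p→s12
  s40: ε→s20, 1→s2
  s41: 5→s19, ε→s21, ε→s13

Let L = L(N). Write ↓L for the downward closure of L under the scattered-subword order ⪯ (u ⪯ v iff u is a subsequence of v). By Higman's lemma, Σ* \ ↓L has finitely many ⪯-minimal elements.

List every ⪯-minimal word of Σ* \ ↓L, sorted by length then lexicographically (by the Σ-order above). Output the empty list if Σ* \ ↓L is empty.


A = [5, s11s, sp1p, 111s, 1pssp, 1spp1s].

|Q|=42, |F|=21, |δ|=122 (17 ε).
min D↑ (22 st, q0=0, F={1}): 0:5→1,s→2,1→3,p→0 1:5→1,s→1,1→1,p→1 2:5→1,s→2,1→4,p→5 3:5→1,s→6,1→7,p→8 4:5→1,s→4,1→9,p→10 5:5→1,s→5,1→11,p→5 6:5→1,s→6,1→4,p→12 7:5→1,s→4,1→13,p→14 8:5→1,s→15,1→14,p→8 9:5→1,s→1,1→9,p→16 10:5→1,s→17,1→18,p→10 11:5→1,s→11,1→18,p→1 12:5→1,s→19,1→11,p→10 13:5→1,s→1,1→13,p→13 14:5→1,s→20,1→13,p→14 15:5→1,s→21,1→20,p→19 16:5→1,s→1,1→18,p→16 17:5→1,s→11,1→18,p→17 18:5→1,s→1,1→18,p→1 19:5→1,s→21,1→11,p→17 20:5→1,s→11,1→9,p→17 21:5→1,s→21,1→11,p→1 [Hopcroft].
'5': N↓-sim [28, 3] end={s19,s21,s33} rej; 1/1 single-dels accept.
's11s': run [28, 22, 15, 6, 1] end={s33} rej; 4/4 deletions ∈↓L.
'sp1p': run [28, 22, 12, 5, 1] end={s33} rej; 4/4 single-dels accept.
'111s': |S_i|=[28, 25, 18, 7, 1] end={s33} ∉↓L; 4/4 del acc.
'1pssp': N↓-sim [28, 25, 20, 15, 5, 1] end={s33} rej; 5/5 deletions ∈↓L.
'1spp1s': |S_i|=[28, 25, 20, 10, 7, 3, 1] end={s33} ∉↓L; 6/6 single-dels accept.
6 minimals (antichain).


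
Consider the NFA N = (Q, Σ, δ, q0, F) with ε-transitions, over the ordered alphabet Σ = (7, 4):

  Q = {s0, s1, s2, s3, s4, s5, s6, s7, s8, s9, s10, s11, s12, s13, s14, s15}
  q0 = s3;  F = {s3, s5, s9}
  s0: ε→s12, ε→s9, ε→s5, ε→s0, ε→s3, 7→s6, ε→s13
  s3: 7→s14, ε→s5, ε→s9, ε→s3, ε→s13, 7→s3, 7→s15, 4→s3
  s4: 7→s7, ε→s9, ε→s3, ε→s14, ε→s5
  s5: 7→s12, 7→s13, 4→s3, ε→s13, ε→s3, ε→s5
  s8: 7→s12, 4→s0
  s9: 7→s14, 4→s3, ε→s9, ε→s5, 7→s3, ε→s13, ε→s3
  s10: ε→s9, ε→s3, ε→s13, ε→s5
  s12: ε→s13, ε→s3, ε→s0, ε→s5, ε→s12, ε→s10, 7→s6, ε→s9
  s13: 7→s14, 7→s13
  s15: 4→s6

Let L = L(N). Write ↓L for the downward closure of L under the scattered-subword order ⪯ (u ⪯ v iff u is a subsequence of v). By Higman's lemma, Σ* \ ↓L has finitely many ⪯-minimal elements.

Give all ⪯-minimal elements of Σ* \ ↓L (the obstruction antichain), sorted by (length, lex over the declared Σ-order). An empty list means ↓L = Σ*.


|Q|=16, |F|=3, |δ|=50 (32 ε).
min D↑ (1 st, q0=0, F={}): 0:7→0,4→0 (ε-aug+det+¬).
L(D↑) = ∅; no obstructions.

min(Σ*\↓L) = [].


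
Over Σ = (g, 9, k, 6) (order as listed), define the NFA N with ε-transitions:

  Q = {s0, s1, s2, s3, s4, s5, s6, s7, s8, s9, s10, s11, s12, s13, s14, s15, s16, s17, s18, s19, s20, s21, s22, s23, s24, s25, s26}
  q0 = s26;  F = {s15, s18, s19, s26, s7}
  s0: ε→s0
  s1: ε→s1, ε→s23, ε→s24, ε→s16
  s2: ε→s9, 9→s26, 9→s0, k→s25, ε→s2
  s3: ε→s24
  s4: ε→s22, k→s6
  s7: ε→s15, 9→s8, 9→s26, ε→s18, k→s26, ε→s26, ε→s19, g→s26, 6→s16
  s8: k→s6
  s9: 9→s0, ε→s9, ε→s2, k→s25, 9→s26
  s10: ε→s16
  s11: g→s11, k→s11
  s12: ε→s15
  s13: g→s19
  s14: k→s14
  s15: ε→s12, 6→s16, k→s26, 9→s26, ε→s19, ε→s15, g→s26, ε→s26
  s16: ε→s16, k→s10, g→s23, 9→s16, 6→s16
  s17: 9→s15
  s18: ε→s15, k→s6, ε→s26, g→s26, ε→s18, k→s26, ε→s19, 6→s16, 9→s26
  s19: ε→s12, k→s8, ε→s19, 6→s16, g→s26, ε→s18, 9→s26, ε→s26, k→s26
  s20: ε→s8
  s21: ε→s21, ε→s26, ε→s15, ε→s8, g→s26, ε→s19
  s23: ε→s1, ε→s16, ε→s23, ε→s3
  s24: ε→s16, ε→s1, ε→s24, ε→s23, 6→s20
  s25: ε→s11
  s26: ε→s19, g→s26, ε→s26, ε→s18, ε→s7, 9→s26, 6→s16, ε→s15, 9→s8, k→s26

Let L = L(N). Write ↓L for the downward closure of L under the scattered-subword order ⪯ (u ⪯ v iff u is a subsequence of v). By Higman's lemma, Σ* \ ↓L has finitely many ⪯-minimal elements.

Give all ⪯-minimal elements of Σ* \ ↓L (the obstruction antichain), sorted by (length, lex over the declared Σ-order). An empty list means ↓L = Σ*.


|Q|=27, |F|=5, |δ|=93 (50 ε).
min D↑ (2 st, q0=0, F={1}): 0:g→0,9→0,k→0,6→1 1:g→1,9→1,k→1,6→1 [Hopcroft].
'6': run [15, 9] end={s1,s10,s16,s20,s23,s24,s3,s6,s8} ∉↓L; 1/1 deletions ∈↓L.
1 words, ⪯-incomp.

Antichain: [6].


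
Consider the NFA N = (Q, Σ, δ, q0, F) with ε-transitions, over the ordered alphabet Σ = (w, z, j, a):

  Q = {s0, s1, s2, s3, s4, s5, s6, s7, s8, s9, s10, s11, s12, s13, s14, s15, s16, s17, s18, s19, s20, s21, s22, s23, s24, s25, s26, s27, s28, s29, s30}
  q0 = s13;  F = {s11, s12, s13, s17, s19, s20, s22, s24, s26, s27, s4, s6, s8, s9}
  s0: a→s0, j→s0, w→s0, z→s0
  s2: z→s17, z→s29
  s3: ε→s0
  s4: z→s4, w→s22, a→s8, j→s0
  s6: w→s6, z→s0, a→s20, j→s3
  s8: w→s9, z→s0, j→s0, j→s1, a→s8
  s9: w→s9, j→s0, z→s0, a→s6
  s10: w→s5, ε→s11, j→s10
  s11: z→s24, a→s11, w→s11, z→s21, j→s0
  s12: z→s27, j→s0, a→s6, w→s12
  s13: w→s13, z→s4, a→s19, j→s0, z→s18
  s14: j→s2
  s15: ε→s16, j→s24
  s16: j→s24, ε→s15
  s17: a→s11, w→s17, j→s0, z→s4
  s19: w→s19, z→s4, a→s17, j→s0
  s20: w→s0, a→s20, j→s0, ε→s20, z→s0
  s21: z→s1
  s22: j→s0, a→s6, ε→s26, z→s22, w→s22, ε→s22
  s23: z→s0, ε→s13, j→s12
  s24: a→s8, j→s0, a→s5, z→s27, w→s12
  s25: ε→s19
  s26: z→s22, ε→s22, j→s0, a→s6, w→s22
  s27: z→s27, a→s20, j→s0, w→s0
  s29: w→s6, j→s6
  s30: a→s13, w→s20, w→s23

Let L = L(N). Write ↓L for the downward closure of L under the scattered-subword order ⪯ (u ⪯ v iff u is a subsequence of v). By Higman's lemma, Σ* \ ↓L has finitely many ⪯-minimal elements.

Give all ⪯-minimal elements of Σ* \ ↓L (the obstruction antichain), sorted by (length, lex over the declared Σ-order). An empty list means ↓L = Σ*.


|Q|=31, |F|=14, |δ|=89 (10 ε).
min D↑ (14 st, q0=0, F={2}): 0:w→0,z→1,j→2,a→3 1:w→4,z→1,j→2,a→5 2:w→2,z→2,j→2,a→2 3:w→3,z→1,j→2,a→6 4:w→4,z→4,j→2,a→7 5:w→8,z→2,j→2,a→5 6:w→6,z→1,j→2,a→9 7:w→7,z→2,j→2,a→10 8:w→8,z→2,j→2,a→7 9:w→9,z→11,j→2,a→9 10:w→2,z→2,j→2,a→10 11:w→12,z→13,j→2,a→5 12:w→12,z→13,j→2,a→7 13:w→2,z→13,j→2,a→10.
'j': N↓-sim [20, 3] end={s0,s1,s3} — reject; 1/1 del acc.
'zaz': |S_i|=[20, 16, 8, 1] end={s0} — reject; 3/3 deletions ∈↓L.
'zwaaw': run [20, 16, 9, 4, 2, 1] end={s0} rej; 5/5 del acc.
'aaazzw': |S_i|=[20, 18, 17, 13, 12, 4, 1] end={s0} ∉↓L; 6/6 single-dels accept.
4 obstructions.

min(Σ*\↓L) = [j, zaz, zwaaw, aaazzw].


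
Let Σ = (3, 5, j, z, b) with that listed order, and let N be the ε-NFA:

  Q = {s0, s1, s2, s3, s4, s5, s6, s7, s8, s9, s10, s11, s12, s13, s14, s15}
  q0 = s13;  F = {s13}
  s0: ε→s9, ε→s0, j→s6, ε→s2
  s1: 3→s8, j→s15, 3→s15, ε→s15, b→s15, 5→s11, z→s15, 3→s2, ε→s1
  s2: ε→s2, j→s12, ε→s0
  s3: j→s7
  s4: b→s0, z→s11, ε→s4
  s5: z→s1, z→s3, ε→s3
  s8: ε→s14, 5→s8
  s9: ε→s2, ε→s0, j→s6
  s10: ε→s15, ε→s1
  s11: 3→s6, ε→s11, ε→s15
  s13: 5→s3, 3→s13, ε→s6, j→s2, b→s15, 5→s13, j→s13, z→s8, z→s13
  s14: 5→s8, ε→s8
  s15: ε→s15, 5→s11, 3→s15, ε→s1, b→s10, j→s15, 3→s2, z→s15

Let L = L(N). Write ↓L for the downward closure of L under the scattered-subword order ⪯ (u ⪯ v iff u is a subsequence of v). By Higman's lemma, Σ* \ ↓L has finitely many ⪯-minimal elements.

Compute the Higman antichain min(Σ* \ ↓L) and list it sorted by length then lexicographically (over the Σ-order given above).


|Q|=16, |F|=1, |δ|=52 (20 ε).
min D↑ (2 st, q0=0, F={1}): 0:3→0,5→0,j→0,z→0,b→1 1:3→1,5→1,j→1,z→1,b→1.
'b': |S_i|=[14, 11] end={s0,s1,s10,s11,s12,s14,s15,s2,s6,s8,s9} ∉↓L; 1/1 del acc.
1 words, ⪯-incomp.

A = [b].


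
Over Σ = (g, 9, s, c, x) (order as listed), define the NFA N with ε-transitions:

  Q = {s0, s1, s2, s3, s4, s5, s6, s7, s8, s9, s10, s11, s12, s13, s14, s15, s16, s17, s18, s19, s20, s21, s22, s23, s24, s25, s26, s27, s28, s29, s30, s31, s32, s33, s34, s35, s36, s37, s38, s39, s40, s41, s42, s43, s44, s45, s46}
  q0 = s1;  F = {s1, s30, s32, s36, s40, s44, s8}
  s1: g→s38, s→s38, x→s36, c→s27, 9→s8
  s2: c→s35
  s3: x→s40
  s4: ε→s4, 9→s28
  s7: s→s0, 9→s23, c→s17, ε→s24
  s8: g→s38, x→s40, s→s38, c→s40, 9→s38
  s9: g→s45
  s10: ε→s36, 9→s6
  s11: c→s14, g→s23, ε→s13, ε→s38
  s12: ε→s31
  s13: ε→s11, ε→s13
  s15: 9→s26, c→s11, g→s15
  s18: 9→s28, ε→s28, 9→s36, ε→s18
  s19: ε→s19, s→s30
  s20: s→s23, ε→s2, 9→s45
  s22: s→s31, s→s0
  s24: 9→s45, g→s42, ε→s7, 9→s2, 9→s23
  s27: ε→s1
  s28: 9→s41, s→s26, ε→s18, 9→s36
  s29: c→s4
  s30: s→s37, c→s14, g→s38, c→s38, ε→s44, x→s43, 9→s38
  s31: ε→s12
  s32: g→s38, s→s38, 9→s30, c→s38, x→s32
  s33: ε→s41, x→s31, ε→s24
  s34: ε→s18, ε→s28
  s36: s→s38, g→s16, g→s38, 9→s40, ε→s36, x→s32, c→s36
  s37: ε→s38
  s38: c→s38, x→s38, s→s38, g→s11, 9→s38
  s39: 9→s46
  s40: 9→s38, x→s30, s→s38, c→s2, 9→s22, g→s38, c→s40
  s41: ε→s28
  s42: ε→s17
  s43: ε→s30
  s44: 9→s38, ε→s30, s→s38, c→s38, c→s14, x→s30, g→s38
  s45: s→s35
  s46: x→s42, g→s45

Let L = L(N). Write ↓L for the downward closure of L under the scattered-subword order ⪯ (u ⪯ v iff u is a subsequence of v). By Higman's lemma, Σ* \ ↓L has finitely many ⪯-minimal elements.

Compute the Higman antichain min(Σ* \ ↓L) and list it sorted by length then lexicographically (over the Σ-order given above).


|Q|=47, |F|=7, |δ|=105 (27 ε).
min D↑ (7 st, q0=0, F={1}): 0:g→1,9→2,s→1,c→0,x→3 1:g→1,9→1,s→1,c→1,x→1 2:g→1,9→1,s→1,c→4,x→4 3:g→1,9→4,s→1,c→3,x→5 4:g→1,9→1,s→1,c→4,x→6 5:g→1,9→6,s→1,c→1,x→5 6:g→1,9→1,s→1,c→1,x→6.
'g': N↓-sim [22, 6] end={s11,s13,s14,s16,s23,s38} — reject; 1/1 del acc.
's': |S_i|=[22, 9] end={s0,s11,s12,s13,s14,s23,s31,s37,s38} ∉↓L; 1/1 del acc.
'99': N↓-sim [22, 17, 9] end={s0,s11,s12,s13,s14,s22,s23,s31,s38} — reject; 2/2 deletions ∈↓L.
'xxc': |S_i|=[22, 19, 10, 5] end={s11,s13,s14,s23,s38} — reject; 3/3 deletions ∈↓L.
'9cxc': run [22, 17, 16, 9, 5] end={s11,s13,s14,s23,s38} rej; 4/4 single-dels accept.
5 obstructions.

min(Σ*\↓L) = [g, s, 99, xxc, 9cxc].


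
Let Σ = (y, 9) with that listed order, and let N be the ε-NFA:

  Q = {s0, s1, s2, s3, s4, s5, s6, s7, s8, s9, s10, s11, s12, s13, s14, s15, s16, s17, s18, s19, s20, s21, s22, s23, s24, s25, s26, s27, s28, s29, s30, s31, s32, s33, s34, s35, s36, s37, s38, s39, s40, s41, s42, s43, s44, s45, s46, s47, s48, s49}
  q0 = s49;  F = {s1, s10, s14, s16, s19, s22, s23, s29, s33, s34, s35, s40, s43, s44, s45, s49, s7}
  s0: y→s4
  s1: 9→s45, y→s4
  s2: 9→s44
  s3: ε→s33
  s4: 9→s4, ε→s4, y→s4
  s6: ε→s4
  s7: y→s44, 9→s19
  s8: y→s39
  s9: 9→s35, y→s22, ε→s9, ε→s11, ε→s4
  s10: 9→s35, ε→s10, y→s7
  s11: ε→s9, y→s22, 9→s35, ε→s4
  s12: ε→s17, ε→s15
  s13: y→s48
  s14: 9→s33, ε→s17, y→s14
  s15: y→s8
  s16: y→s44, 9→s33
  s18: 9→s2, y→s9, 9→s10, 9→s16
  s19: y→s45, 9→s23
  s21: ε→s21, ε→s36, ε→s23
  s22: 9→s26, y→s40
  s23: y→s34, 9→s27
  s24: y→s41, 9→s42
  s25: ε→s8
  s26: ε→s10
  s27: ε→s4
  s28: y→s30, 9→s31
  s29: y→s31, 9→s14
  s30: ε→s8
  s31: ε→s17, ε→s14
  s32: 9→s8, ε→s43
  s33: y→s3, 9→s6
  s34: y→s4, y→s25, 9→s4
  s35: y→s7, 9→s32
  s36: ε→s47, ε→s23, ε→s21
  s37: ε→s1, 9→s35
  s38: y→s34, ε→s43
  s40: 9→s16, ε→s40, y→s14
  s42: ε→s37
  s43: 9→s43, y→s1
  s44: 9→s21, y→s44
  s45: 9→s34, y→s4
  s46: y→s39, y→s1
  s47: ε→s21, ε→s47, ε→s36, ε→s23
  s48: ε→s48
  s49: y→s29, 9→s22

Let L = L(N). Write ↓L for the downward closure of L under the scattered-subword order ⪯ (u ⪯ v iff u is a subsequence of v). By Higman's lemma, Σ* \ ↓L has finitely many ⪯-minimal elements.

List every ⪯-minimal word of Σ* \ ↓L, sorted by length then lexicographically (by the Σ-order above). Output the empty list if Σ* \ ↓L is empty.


|Q|=50, |F|=17, |δ|=93 (34 ε).
min D↑ (18 st, q0=0, F={10}): 0:y→1,9→2 1:y→3,9→3 2:y→4,9→5 3:y→3,9→6 4:y→3,9→7 5:y→8,9→9 6:y→6,9→10 7:y→11,9→6 8:y→11,9→12 9:y→8,9→13 10:y→10,9→10 11:y→11,9→14 12:y→15,9→14 13:y→16,9→13 14:y→17,9→10 15:y→10,9→17 16:y→10,9→15 17:y→10,9→10 (ε-aug+det+¬).
'yy99': |S_i|=[31, 24, 18, 13, 3] end={s27,s4,s6} ∉↓L; 4/4 del acc.
'y999': |S_i|=[31, 24, 19, 13, 3] end={s27,s4,s6} rej; 4/4 single-dels accept.
'99y9yy': N↓-sim [31, 28, 24, 18, 13, 6, 4] end={s25,s39,s4,s8} — reject; 6/6 del acc.
'9999yy': |S_i|=[31, 28, 24, 21, 16, 7, 4] end={s25,s39,s4,s8} ∉↓L; 6/6 del acc.
4 minimals (antichain).

A = [yy99, y999, 99y9yy, 9999yy].


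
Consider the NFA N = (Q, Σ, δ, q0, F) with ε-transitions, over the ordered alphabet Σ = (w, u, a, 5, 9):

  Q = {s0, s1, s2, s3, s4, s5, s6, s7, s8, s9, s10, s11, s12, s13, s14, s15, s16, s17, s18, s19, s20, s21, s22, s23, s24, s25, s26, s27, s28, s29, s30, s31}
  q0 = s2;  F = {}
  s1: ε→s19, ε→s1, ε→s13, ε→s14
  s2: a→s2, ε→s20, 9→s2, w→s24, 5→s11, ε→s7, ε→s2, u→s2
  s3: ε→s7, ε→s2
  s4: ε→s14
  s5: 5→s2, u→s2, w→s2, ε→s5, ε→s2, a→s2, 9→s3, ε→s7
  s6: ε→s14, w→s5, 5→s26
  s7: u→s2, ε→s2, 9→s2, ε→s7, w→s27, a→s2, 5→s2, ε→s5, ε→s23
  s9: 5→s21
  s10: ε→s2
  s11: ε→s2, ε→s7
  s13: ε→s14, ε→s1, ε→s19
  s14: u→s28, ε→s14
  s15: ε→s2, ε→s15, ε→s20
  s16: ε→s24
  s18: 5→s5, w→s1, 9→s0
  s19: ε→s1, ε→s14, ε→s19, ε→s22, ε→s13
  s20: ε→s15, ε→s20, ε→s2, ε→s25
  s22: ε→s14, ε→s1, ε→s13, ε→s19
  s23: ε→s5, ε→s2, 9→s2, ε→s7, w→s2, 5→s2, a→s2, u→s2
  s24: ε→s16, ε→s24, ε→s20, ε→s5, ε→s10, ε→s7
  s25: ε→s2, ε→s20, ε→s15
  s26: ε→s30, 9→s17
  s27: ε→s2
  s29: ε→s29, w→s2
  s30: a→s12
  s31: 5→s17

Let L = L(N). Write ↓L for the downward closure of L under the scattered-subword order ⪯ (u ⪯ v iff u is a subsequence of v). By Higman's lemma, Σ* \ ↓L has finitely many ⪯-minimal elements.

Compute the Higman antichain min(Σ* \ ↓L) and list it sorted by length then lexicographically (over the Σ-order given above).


A = [ε].

|Q|=32, |F|=0, |δ|=88 (57 ε).
min D↑ (1 st, q0=0, F={0}): 0:w→0,u→0,a→0,5→0,9→0.
ε ∈ L(D↑) — L = ∅.


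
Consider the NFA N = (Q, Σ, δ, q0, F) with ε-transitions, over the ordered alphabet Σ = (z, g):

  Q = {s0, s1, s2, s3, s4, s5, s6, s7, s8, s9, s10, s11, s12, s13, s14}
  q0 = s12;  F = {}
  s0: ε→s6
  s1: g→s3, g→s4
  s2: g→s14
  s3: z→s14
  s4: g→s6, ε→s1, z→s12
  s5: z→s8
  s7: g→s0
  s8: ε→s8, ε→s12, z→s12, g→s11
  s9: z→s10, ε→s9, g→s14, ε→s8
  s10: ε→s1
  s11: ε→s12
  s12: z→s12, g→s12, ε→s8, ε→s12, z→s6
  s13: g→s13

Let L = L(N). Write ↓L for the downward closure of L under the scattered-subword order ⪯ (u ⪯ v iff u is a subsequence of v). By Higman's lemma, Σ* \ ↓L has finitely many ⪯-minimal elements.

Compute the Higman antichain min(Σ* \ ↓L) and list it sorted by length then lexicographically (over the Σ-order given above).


Antichain: [ε].

|Q|=15, |F|=0, |δ|=26 (10 ε).
min D↑ (1 st, q0=0, F={0}): 0:z→0,g→0 (ε-aug+det+¬).
ε ∈ L(D↑) — L = ∅.


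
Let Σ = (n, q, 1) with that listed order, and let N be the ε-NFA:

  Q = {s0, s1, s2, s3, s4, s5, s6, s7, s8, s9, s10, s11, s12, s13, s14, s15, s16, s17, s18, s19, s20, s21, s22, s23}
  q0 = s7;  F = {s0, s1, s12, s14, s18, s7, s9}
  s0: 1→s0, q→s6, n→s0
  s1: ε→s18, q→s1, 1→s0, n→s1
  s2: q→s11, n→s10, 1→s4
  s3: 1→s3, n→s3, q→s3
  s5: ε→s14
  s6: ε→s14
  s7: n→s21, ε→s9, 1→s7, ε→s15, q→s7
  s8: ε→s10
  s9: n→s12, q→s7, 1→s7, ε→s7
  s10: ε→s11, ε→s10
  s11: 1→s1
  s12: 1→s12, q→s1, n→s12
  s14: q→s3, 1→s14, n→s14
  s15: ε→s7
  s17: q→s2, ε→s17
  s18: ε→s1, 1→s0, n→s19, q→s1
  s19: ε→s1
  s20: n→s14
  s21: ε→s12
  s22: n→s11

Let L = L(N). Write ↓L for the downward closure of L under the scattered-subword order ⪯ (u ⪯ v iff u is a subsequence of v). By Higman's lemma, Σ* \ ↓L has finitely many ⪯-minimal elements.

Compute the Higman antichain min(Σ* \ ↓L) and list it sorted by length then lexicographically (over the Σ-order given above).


Antichain: [nq1qq].

|Q|=24, |F|=7, |δ|=45 (14 ε).
min D↑ (6 st, q0=0, F={5}): 0:n→1,q→0,1→0 1:n→1,q→2,1→1 2:n→2,q→2,1→3 3:n→3,q→4,1→3 4:n→4,q→5,1→4 5:n→5,q→5,1→5.
'nq1qq': |S_i|=[12, 9, 7, 4, 3, 1] end={s3} ∉↓L; 5/5 deletions ∈↓L.
1 minimals (antichain).


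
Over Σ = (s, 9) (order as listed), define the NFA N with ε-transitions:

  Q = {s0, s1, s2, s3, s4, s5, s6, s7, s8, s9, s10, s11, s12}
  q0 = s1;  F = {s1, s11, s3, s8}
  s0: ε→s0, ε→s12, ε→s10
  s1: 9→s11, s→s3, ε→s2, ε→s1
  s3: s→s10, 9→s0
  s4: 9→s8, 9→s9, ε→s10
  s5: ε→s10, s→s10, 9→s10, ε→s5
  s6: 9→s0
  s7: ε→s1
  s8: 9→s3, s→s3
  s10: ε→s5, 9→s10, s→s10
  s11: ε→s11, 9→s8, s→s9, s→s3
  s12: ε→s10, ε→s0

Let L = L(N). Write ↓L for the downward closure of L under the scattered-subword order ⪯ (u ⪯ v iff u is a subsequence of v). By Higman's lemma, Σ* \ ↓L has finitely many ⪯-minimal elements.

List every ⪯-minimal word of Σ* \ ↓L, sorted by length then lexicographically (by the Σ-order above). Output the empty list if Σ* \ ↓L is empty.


min(Σ*\↓L) = [ss, s9, 999s, 9999].

|Q|=13, |F|=4, |δ|=29 (13 ε).
min D↑ (5 st, q0=0, F={3}): 0:s→1,9→2 1:s→3,9→3 2:s→1,9→4 3:s→3,9→3 4:s→1,9→1.
'ss': |S_i|=[10, 6, 2] end={s10,s5} ∉↓L; 2/2 single-dels accept.
's9': N↓-sim [10, 6, 4] end={s0,s10,s12,s5} rej; 2/2 deletions ∈↓L.
'999s': |S_i|=[10, 8, 6, 5, 2] end={s10,s5} rej; 4/4 del acc.
'9999': run [10, 8, 6, 5, 4] end={s0,s10,s12,s5} rej; 4/4 single-dels accept.
4 words, ⪯-incomp.


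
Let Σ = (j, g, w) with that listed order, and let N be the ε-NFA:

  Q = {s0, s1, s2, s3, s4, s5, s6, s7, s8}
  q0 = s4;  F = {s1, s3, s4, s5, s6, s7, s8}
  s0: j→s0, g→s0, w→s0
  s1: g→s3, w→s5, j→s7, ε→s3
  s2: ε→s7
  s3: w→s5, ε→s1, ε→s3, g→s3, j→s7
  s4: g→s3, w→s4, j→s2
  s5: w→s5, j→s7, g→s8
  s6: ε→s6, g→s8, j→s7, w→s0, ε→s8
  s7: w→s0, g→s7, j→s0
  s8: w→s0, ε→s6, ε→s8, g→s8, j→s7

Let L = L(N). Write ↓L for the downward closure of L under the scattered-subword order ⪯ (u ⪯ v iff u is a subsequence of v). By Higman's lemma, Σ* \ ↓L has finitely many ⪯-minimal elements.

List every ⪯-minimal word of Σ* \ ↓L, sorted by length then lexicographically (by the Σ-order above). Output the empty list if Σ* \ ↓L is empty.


min(Σ*\↓L) = [jj, jw, gwgw].

|Q|=9, |F|=7, |δ|=32 (8 ε).
min D↑ (6 st, q0=0, F={3}): 0:j→1,g→2,w→0 1:j→3,g→1,w→3 2:j→1,g→2,w→4 3:j→3,g→3,w→3 4:j→1,g→5,w→4 5:j→1,g→5,w→3 (ε-aug+det+¬).
'jj': run [9, 3, 1] end={s0} ∉↓L; 2/2 deletions ∈↓L.
'jw': N↓-sim [9, 3, 1] end={s0} rej; 2/2 del acc.
'gwgw': run [9, 7, 5, 4, 1] end={s0} ∉↓L; 4/4 del acc.
3 words, ⪯-incomp.


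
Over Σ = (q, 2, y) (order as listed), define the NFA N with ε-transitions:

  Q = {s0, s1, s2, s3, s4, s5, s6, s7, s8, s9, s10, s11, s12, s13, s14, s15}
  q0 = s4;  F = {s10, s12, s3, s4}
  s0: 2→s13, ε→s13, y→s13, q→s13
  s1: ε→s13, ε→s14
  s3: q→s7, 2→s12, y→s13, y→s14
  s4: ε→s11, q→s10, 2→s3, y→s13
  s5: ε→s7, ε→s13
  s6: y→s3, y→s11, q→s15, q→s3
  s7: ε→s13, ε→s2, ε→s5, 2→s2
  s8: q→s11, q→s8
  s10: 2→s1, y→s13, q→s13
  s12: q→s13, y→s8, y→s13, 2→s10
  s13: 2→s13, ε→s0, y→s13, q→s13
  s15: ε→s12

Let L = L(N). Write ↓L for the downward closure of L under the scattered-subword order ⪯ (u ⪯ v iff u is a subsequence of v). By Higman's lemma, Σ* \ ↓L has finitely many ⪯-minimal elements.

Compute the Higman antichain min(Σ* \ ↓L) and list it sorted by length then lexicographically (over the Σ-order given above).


A = [y, qq, q2, 2q, 2222].

|Q|=16, |F|=4, |δ|=38 (11 ε).
min D↑ (5 st, q0=0, F={3}): 0:q→1,2→2,y→3 1:q→3,2→3,y→3 2:q→3,2→4,y→3 3:q→3,2→3,y→3 4:q→3,2→1,y→3 [Hopcroft].
'y': |S_i|=[13, 5] end={s0,s11,s13,s14,s8} ∉↓L; 1/1 del acc.
'qq': |S_i|=[13, 10, 4] end={s0,s11,s13,s8} — reject; 2/2 del acc.
'q2': run [13, 10, 5] end={s0,s1,s13,s14,s2} — reject; 2/2 single-dels accept.
'2q': N↓-sim [13, 12, 7] end={s0,s11,s13,s2,s5,s7,s8} rej; 2/2 del acc.
'2222': run [13, 12, 9, 5, 4] end={s0,s1,s13,s14} rej; 4/4 del acc.
5 words, ⪯-incomp.


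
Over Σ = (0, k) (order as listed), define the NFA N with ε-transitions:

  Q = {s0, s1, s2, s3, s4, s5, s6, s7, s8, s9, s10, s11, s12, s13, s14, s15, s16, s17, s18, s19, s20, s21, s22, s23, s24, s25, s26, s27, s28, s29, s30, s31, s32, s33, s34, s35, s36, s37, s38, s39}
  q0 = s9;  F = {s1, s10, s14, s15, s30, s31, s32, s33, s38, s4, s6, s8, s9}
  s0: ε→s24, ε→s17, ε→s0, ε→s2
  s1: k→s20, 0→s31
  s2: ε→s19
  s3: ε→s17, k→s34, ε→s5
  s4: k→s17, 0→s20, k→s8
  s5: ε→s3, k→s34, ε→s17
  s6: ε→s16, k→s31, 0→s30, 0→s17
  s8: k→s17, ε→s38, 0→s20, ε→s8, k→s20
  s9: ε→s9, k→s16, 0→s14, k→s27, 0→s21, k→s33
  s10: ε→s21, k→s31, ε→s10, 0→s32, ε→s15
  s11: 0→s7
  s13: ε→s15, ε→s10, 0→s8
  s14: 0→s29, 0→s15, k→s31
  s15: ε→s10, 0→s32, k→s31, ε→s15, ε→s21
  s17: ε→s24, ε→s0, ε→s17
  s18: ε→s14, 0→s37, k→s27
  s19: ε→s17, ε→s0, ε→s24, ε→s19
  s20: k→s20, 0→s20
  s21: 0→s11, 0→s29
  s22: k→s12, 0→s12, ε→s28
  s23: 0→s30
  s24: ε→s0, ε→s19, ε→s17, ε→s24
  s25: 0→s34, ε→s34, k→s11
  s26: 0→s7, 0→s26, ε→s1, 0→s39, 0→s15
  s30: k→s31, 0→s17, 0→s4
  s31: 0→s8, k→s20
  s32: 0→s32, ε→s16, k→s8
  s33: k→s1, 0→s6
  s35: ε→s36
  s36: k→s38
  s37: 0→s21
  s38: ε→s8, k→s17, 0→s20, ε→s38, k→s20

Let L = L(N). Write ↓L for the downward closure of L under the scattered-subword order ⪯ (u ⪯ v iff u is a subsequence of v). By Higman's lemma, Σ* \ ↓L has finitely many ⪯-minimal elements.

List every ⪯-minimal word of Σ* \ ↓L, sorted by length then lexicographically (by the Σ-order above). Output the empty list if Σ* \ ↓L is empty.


A = [0kk, kkk, 0k00, 000k0, k0000, kk000].

|Q|=40, |F|=13, |δ|=96 (40 ε).
min D↑ (12 st, q0=0, F={9}): 0:0→1,k→2 1:0→3,k→4 2:0→5,k→6 3:0→7,k→4 4:0→8,k→9 5:0→10,k→4 6:0→4,k→9 7:0→7,k→8 8:0→9,k→9 9:0→9,k→9 10:0→11,k→4 11:0→9,k→8.
'0kk': |S_i|=[25, 21, 9, 6] end={s0,s17,s19,s2,s20,s24} ∉↓L; 3/3 del acc.
'kkk': N↓-sim [25, 16, 10, 6] end={s0,s17,s19,s2,s20,s24} ∉↓L; 3/3 single-dels accept.
'0k00': N↓-sim [25, 21, 9, 8, 1] end={s20} ∉↓L; 4/4 deletions ∈↓L.
'000k0': N↓-sim [25, 21, 19, 14, 8, 1] end={s20} — reject; 5/5 deletions ∈↓L.
'k0000': run [25, 16, 13, 11, 9, 1] end={s20} ∉↓L; 5/5 deletions ∈↓L.
'kk000': run [25, 16, 10, 9, 8, 1] end={s20} — reject; 5/5 single-dels accept.
6 obstructions.


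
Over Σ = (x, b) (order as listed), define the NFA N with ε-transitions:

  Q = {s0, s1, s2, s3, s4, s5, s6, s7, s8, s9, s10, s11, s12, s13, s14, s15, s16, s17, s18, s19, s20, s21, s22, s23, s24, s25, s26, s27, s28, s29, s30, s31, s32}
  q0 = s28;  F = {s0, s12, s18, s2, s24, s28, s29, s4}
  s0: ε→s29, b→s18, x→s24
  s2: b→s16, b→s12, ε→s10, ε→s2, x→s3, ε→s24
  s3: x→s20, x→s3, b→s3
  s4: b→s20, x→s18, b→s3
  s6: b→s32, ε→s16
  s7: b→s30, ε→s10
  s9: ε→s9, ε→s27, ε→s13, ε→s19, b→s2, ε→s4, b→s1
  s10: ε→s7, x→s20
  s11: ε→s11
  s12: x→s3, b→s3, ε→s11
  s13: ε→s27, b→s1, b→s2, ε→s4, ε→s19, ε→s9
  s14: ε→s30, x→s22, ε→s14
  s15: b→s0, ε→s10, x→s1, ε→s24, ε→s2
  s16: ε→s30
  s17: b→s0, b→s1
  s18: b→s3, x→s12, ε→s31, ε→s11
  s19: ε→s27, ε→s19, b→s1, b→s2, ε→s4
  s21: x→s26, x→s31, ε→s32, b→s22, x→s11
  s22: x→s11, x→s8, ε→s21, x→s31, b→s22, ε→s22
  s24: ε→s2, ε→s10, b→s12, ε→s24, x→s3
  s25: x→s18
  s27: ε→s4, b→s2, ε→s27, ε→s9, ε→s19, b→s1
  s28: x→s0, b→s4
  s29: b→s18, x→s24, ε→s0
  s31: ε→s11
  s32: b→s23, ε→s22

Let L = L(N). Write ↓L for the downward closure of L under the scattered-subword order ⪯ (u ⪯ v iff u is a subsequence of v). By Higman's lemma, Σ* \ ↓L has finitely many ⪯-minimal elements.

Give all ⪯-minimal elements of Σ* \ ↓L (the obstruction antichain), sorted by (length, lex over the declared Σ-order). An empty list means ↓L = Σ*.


min(Σ*\↓L) = [bb, xxx].

|Q|=33, |F|=8, |δ|=89 (42 ε).
min D↑ (7 st, q0=0, F={5}): 0:x→1,b→2 1:x→3,b→4 2:x→4,b→5 3:x→5,b→6 4:x→6,b→5 5:x→5,b→5 6:x→5,b→5 (ε-aug+det+¬).
'bb': N↓-sim [16, 9, 2] end={s20,s3} ∉↓L; 2/2 del acc.
'xxx': run [16, 14, 10, 2] end={s20,s3} ∉↓L; 3/3 del acc.
2 words, ⪯-incomp.


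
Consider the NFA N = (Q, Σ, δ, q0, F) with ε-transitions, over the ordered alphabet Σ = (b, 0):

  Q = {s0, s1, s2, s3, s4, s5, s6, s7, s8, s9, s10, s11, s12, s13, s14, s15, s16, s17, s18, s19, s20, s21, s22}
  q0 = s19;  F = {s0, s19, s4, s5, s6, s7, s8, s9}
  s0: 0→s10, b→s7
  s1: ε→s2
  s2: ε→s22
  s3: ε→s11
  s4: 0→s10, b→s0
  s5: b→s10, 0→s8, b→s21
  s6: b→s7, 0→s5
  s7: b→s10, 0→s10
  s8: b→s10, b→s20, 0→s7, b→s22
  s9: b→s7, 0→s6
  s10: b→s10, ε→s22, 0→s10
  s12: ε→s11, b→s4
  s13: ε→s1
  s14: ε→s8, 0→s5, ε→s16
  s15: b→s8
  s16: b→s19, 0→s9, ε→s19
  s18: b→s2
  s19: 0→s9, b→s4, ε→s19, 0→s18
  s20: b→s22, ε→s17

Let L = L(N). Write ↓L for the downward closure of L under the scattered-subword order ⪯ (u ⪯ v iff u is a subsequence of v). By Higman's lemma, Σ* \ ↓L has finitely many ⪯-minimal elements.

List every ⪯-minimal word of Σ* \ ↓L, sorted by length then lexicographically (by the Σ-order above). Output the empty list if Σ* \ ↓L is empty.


min(Σ*\↓L) = [b0, 0bb, bbbb, 000b, 000000].

|Q|=23, |F|=8, |δ|=40 (11 ε).
min D↑ (9 st, q0=0, F={4}): 0:b→1,0→2 1:b→3,0→4 2:b→5,0→6 3:b→5,0→4 4:b→4,0→4 5:b→4,0→4 6:b→5,0→7 7:b→4,0→8 8:b→4,0→5 (ε-aug+det+¬).
'b0': run [15, 9, 2] end={s10,s22} rej; 2/2 deletions ∈↓L.
'0bb': N↓-sim [15, 12, 7, 2] end={s10,s22} — reject; 3/3 single-dels accept.
'bbbb': N↓-sim [15, 9, 4, 3, 2] end={s10,s22} ∉↓L; 4/4 single-dels accept.
'000b': |S_i|=[15, 12, 9, 8, 5] end={s10,s17,s20,s21,s22} rej; 4/4 single-dels accept.
'000000': run [15, 12, 9, 8, 6, 3, 2] end={s10,s22} — reject; 6/6 del acc.
5 words, ⪯-incomp.


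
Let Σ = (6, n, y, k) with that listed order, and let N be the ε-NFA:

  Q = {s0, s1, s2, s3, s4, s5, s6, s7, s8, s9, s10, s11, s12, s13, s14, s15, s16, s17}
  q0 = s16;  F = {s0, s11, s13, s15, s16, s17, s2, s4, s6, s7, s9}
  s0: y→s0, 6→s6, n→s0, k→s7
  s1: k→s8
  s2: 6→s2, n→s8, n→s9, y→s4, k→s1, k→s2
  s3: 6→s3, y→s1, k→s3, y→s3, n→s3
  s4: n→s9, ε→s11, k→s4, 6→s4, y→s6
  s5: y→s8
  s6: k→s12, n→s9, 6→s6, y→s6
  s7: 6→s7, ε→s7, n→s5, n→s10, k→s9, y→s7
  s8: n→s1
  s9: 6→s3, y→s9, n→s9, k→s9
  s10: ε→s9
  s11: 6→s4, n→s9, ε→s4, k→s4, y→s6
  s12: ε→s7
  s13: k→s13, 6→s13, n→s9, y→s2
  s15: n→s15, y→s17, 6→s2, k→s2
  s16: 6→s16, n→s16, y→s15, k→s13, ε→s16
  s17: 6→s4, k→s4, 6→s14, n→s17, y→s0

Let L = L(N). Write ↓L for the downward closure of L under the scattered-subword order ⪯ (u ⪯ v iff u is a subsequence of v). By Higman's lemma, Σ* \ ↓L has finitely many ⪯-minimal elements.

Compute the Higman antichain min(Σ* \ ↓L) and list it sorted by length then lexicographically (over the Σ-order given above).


min(Σ*\↓L) = [kn6, y6n6, yyykk6].

|Q|=18, |F|=11, |δ|=62 (6 ε).
min D↑ (11 st, q0=0, F={8}): 0:6→0,n→0,y→1,k→2 1:6→3,n→1,y→4,k→3 2:6→2,n→5,y→3,k→2 3:6→3,n→5,y→6,k→3 4:6→6,n→4,y→7,k→6 5:6→8,n→5,y→5,k→5 6:6→6,n→5,y→9,k→6 7:6→9,n→7,y→7,k→10 8:6→8,n→8,y→8,k→8 9:6→9,n→5,y→9,k→10 10:6→10,n→5,y→10,k→5 (ε-aug+det+¬).
'kn6': N↓-sim [18, 13, 6, 3] end={s1,s3,s8} — reject; 3/3 del acc.
'y6n6': N↓-sim [18, 16, 13, 6, 3] end={s1,s3,s8} — reject; 4/4 deletions ∈↓L.
'yyykk6': |S_i|=[18, 16, 14, 10, 8, 4, 3] end={s1,s3,s8} ∉↓L; 6/6 del acc.
3 obstructions.


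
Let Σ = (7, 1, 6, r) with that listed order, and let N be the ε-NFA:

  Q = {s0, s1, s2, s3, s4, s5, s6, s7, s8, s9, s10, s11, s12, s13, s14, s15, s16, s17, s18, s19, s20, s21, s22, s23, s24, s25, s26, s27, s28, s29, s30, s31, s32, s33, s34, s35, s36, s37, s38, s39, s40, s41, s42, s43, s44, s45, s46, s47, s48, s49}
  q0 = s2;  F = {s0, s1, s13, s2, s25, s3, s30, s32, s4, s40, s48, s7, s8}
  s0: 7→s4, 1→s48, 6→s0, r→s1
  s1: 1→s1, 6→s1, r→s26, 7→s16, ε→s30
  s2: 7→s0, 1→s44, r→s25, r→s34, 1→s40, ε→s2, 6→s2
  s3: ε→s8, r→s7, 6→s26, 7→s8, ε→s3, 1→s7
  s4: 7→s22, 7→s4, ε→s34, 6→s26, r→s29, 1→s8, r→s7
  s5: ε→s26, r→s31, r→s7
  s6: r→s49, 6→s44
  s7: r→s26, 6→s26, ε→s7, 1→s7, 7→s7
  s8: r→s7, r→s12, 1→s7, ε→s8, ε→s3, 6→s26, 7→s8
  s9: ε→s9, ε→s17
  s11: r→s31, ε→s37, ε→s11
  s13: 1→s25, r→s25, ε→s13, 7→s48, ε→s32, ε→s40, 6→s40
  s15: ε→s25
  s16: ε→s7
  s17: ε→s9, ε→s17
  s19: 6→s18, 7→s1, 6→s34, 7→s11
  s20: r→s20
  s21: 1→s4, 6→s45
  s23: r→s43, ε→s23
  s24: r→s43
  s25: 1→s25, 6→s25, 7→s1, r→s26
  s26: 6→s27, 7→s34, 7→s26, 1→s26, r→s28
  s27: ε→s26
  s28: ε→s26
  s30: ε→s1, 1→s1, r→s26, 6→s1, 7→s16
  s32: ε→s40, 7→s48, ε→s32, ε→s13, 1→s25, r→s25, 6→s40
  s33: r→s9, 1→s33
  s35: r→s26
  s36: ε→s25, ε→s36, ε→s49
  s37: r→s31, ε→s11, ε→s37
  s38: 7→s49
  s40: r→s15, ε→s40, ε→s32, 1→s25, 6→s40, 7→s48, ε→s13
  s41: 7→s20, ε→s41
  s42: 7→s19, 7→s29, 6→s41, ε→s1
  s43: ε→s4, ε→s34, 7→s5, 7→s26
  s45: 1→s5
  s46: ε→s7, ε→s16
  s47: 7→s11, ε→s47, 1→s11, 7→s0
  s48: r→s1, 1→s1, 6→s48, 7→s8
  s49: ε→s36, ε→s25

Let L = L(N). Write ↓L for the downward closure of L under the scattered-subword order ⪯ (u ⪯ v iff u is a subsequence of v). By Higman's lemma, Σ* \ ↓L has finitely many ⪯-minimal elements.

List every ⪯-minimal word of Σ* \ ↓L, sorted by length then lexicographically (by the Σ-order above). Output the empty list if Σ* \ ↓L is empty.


|Q|=50, |F|=13, |δ|=135 (44 ε).
min D↑ (10 st, q0=0, F={7}): 0:7→1,1→2,6→0,r→3 1:7→4,1→5,6→1,r→6 2:7→5,1→3,6→2,r→3 3:7→6,1→3,6→3,r→7 4:7→4,1→8,6→7,r→9 5:7→8,1→6,6→5,r→6 6:7→9,1→6,6→6,r→7 7:7→7,1→7,6→7,r→7 8:7→8,1→9,6→7,r→9 9:7→9,1→9,6→7,r→7.
'rr': run [23, 12, 4] end={s26,s27,s28,s34} rej; 2/2 del acc.
'776': N↓-sim [23, 16, 12, 4] end={s26,s27,s28,s34} ∉↓L; 3/3 deletions ∈↓L.
'11r': |S_i|=[23, 18, 9, 4] end={s26,s27,s28,s34} — reject; 3/3 deletions ∈↓L.
3 words, ⪯-incomp.

Antichain: [rr, 776, 11r].
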